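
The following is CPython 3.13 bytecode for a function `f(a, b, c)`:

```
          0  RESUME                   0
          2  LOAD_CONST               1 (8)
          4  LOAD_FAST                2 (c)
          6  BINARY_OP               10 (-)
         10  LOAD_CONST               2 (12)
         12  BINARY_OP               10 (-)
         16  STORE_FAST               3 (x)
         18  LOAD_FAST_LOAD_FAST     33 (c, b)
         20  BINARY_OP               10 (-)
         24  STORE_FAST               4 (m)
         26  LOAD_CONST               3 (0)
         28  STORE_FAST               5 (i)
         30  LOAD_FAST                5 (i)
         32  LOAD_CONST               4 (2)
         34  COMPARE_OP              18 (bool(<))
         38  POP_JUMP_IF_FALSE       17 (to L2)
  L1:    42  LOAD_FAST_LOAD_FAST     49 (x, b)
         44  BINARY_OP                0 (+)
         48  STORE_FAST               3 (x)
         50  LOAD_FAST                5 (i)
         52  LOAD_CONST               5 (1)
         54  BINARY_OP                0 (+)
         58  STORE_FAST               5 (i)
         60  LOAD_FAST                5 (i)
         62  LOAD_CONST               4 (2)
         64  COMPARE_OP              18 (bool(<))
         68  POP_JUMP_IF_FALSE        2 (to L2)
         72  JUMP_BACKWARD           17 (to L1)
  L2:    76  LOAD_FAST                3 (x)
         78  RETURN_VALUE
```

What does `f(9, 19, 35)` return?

LOAD_CONST → push 8. Stack: [8]
LOAD_FAST c → push 35. Stack: [8, 35]
BINARY_OP - → 8 - 35 = -27. Stack: [-27]
LOAD_CONST → push 12. Stack: [-27, 12]
BINARY_OP - → -27 - 12 = -39. Stack: [-39]
STORE_FAST x → x=-39. Stack: []
LOAD_FAST_LOAD_FAST c,b → push 35,19. Stack: [35, 19]
BINARY_OP - → 35 - 19 = 16. Stack: [16]
STORE_FAST m → m=16. Stack: []
LOAD_CONST → push 0. Stack: [0]
STORE_FAST i → i=0. Stack: []
LOAD_FAST i → push 0. Stack: [0]
LOAD_CONST → push 2. Stack: [0, 2]
COMPARE_OP bool(<) → 0 vs 2 = True. Stack: [True]
POP_JUMP_IF_FALSE → pop True; no jump. Stack: []
LOAD_FAST_LOAD_FAST x,b → push -39,19. Stack: [-39, 19]
BINARY_OP + → -39 + 19 = -20. Stack: [-20]
STORE_FAST x → x=-20. Stack: []
LOAD_FAST i → push 0. Stack: [0]
LOAD_CONST → push 1. Stack: [0, 1]
BINARY_OP + → 0 + 1 = 1. Stack: [1]
STORE_FAST i → i=1. Stack: []
LOAD_FAST i → push 1. Stack: [1]
LOAD_CONST → push 2. Stack: [1, 2]
COMPARE_OP bool(<) → 1 vs 2 = True. Stack: [True]
POP_JUMP_IF_FALSE → pop True; no jump. Stack: []
LOAD_FAST_LOAD_FAST x,b → push -20,19. Stack: [-20, 19]
BINARY_OP + → -20 + 19 = -1. Stack: [-1]
STORE_FAST x → x=-1. Stack: []
LOAD_FAST i → push 1. Stack: [1]
LOAD_CONST → push 1. Stack: [1, 1]
BINARY_OP + → 1 + 1 = 2. Stack: [2]
STORE_FAST i → i=2. Stack: []
LOAD_FAST i → push 2. Stack: [2]
LOAD_CONST → push 2. Stack: [2, 2]
COMPARE_OP bool(<) → 2 vs 2 = False. Stack: [False]
POP_JUMP_IF_FALSE → pop False; jump. Stack: []
LOAD_FAST x → push -1. Stack: [-1]
RETURN_VALUE → return -1.

-1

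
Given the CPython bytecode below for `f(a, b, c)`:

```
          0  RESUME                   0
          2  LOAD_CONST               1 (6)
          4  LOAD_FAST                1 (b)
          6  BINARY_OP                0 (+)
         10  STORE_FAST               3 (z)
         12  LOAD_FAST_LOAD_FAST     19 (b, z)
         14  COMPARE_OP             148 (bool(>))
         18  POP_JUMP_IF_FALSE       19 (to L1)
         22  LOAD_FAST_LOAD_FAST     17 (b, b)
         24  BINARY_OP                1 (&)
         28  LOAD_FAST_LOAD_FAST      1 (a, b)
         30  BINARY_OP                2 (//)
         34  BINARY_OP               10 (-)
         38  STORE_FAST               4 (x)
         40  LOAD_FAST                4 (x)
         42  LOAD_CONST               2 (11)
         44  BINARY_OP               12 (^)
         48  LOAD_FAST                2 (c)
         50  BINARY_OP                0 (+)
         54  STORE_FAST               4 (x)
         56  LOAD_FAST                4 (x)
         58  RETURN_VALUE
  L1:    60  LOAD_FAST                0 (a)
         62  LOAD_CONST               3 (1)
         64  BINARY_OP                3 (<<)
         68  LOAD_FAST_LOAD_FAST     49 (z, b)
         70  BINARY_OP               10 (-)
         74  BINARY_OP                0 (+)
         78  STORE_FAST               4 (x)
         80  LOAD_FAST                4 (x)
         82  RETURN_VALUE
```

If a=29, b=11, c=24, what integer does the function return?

LOAD_CONST → push 6. Stack: [6]
LOAD_FAST b → push 11. Stack: [6, 11]
BINARY_OP + → 6 + 11 = 17. Stack: [17]
STORE_FAST z → z=17. Stack: []
LOAD_FAST_LOAD_FAST b,z → push 11,17. Stack: [11, 17]
COMPARE_OP bool(>) → 11 vs 17 = False. Stack: [False]
POP_JUMP_IF_FALSE → pop False; jump. Stack: []
LOAD_FAST a → push 29. Stack: [29]
LOAD_CONST → push 1. Stack: [29, 1]
BINARY_OP << → 29 << 1 = 58. Stack: [58]
LOAD_FAST_LOAD_FAST z,b → push 17,11. Stack: [58, 17, 11]
BINARY_OP - → 17 - 11 = 6. Stack: [58, 6]
BINARY_OP + → 58 + 6 = 64. Stack: [64]
STORE_FAST x → x=64. Stack: []
LOAD_FAST x → push 64. Stack: [64]
RETURN_VALUE → return 64.

64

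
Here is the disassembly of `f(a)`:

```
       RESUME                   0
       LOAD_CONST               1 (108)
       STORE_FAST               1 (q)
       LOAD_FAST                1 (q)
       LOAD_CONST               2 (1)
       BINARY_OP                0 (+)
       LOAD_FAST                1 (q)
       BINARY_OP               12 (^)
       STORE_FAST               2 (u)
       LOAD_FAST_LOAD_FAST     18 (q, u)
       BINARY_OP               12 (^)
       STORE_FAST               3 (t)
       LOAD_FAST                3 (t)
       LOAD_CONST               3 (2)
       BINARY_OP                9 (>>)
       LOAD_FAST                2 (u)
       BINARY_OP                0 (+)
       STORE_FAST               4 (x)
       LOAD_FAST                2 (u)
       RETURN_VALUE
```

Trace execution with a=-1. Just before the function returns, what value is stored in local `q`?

108

LOAD_CONST → push 108. Stack: [108]
STORE_FAST q → q=108. Stack: []
LOAD_FAST q → push 108. Stack: [108]
LOAD_CONST → push 1. Stack: [108, 1]
BINARY_OP + → 108 + 1 = 109. Stack: [109]
LOAD_FAST q → push 108. Stack: [109, 108]
BINARY_OP ^ → 109 ^ 108 = 1. Stack: [1]
STORE_FAST u → u=1. Stack: []
LOAD_FAST_LOAD_FAST q,u → push 108,1. Stack: [108, 1]
BINARY_OP ^ → 108 ^ 1 = 109. Stack: [109]
STORE_FAST t → t=109. Stack: []
LOAD_FAST t → push 109. Stack: [109]
LOAD_CONST → push 2. Stack: [109, 2]
BINARY_OP >> → 109 >> 2 = 27. Stack: [27]
LOAD_FAST u → push 1. Stack: [27, 1]
BINARY_OP + → 27 + 1 = 28. Stack: [28]
STORE_FAST x → x=28. Stack: []
LOAD_FAST u → push 1. Stack: [1]
RETURN_VALUE → return 1.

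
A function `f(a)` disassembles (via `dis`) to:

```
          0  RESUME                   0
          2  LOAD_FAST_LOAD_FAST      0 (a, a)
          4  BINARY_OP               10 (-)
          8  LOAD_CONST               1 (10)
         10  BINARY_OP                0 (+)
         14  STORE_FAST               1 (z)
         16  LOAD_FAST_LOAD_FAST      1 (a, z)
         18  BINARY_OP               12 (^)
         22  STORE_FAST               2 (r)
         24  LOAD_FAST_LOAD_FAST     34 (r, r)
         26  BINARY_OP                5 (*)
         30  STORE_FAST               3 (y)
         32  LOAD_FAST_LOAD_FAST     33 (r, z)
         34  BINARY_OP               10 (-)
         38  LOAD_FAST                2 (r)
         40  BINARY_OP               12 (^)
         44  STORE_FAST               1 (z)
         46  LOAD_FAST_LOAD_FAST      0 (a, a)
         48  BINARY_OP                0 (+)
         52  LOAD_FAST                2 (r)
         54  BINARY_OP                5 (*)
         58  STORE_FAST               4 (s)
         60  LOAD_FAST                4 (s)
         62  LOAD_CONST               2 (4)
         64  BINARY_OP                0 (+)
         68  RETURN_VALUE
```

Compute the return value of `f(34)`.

LOAD_FAST_LOAD_FAST a,a → push 34,34. Stack: [34, 34]
BINARY_OP - → 34 - 34 = 0. Stack: [0]
LOAD_CONST → push 10. Stack: [0, 10]
BINARY_OP + → 0 + 10 = 10. Stack: [10]
STORE_FAST z → z=10. Stack: []
LOAD_FAST_LOAD_FAST a,z → push 34,10. Stack: [34, 10]
BINARY_OP ^ → 34 ^ 10 = 40. Stack: [40]
STORE_FAST r → r=40. Stack: []
LOAD_FAST_LOAD_FAST r,r → push 40,40. Stack: [40, 40]
BINARY_OP * → 40 * 40 = 1600. Stack: [1600]
STORE_FAST y → y=1600. Stack: []
LOAD_FAST_LOAD_FAST r,z → push 40,10. Stack: [40, 10]
BINARY_OP - → 40 - 10 = 30. Stack: [30]
LOAD_FAST r → push 40. Stack: [30, 40]
BINARY_OP ^ → 30 ^ 40 = 54. Stack: [54]
STORE_FAST z → z=54. Stack: []
LOAD_FAST_LOAD_FAST a,a → push 34,34. Stack: [34, 34]
BINARY_OP + → 34 + 34 = 68. Stack: [68]
LOAD_FAST r → push 40. Stack: [68, 40]
BINARY_OP * → 68 * 40 = 2720. Stack: [2720]
STORE_FAST s → s=2720. Stack: []
LOAD_FAST s → push 2720. Stack: [2720]
LOAD_CONST → push 4. Stack: [2720, 4]
BINARY_OP + → 2720 + 4 = 2724. Stack: [2724]
RETURN_VALUE → return 2724.

2724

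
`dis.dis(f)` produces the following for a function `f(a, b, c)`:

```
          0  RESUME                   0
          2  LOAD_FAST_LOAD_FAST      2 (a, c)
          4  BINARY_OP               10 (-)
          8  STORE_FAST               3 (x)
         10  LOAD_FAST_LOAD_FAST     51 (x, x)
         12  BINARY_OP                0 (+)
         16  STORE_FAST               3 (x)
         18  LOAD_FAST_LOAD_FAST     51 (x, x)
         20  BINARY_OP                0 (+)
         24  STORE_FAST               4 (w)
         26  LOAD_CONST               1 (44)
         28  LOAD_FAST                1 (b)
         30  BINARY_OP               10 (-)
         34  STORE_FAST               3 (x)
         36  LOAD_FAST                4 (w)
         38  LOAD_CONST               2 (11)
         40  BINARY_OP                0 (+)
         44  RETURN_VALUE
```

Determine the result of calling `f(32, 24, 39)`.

LOAD_FAST_LOAD_FAST a,c → push 32,39. Stack: [32, 39]
BINARY_OP - → 32 - 39 = -7. Stack: [-7]
STORE_FAST x → x=-7. Stack: []
LOAD_FAST_LOAD_FAST x,x → push -7,-7. Stack: [-7, -7]
BINARY_OP + → -7 + -7 = -14. Stack: [-14]
STORE_FAST x → x=-14. Stack: []
LOAD_FAST_LOAD_FAST x,x → push -14,-14. Stack: [-14, -14]
BINARY_OP + → -14 + -14 = -28. Stack: [-28]
STORE_FAST w → w=-28. Stack: []
LOAD_CONST → push 44. Stack: [44]
LOAD_FAST b → push 24. Stack: [44, 24]
BINARY_OP - → 44 - 24 = 20. Stack: [20]
STORE_FAST x → x=20. Stack: []
LOAD_FAST w → push -28. Stack: [-28]
LOAD_CONST → push 11. Stack: [-28, 11]
BINARY_OP + → -28 + 11 = -17. Stack: [-17]
RETURN_VALUE → return -17.

-17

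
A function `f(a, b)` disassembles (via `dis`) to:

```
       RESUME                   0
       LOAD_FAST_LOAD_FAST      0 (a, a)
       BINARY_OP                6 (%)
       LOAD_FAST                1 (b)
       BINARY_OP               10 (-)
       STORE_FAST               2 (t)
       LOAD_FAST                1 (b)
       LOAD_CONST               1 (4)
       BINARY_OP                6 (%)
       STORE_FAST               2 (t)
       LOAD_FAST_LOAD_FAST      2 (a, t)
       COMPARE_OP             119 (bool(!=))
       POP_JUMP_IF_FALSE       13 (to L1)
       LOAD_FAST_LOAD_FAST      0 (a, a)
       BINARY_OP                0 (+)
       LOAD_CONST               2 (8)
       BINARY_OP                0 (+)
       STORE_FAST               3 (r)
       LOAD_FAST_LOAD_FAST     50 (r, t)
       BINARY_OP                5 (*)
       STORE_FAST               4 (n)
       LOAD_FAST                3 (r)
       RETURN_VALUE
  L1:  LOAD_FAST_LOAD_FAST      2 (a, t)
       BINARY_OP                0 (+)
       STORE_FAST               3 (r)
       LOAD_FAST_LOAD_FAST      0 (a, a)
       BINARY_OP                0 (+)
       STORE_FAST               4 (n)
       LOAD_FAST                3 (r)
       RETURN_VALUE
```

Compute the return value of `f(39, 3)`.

LOAD_FAST_LOAD_FAST a,a → push 39,39. Stack: [39, 39]
BINARY_OP % → 39 % 39 = 0. Stack: [0]
LOAD_FAST b → push 3. Stack: [0, 3]
BINARY_OP - → 0 - 3 = -3. Stack: [-3]
STORE_FAST t → t=-3. Stack: []
LOAD_FAST b → push 3. Stack: [3]
LOAD_CONST → push 4. Stack: [3, 4]
BINARY_OP % → 3 % 4 = 3. Stack: [3]
STORE_FAST t → t=3. Stack: []
LOAD_FAST_LOAD_FAST a,t → push 39,3. Stack: [39, 3]
COMPARE_OP bool(!=) → 39 vs 3 = True. Stack: [True]
POP_JUMP_IF_FALSE → pop True; no jump. Stack: []
LOAD_FAST_LOAD_FAST a,a → push 39,39. Stack: [39, 39]
BINARY_OP + → 39 + 39 = 78. Stack: [78]
LOAD_CONST → push 8. Stack: [78, 8]
BINARY_OP + → 78 + 8 = 86. Stack: [86]
STORE_FAST r → r=86. Stack: []
LOAD_FAST_LOAD_FAST r,t → push 86,3. Stack: [86, 3]
BINARY_OP * → 86 * 3 = 258. Stack: [258]
STORE_FAST n → n=258. Stack: []
LOAD_FAST r → push 86. Stack: [86]
RETURN_VALUE → return 86.

86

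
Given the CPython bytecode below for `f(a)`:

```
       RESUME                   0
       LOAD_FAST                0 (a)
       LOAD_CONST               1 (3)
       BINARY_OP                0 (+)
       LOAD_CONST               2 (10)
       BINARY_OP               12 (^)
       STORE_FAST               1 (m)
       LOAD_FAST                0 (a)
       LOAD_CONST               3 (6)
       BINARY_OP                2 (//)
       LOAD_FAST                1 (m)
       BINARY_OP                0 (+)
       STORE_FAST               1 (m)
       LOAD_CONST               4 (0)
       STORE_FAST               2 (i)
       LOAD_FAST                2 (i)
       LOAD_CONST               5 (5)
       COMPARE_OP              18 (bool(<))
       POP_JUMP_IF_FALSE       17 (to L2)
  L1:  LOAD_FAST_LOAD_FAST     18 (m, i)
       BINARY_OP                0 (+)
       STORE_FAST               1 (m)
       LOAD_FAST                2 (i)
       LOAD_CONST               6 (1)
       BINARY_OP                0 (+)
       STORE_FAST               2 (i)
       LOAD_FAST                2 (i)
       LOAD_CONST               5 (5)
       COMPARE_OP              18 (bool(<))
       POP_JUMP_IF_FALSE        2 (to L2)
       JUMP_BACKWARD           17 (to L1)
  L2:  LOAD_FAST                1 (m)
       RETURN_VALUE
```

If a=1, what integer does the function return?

24

LOAD_FAST a → push 1
LOAD_CONST → push 3
BINARY_OP + → 1 + 3 = 4
LOAD_CONST → push 10
BINARY_OP ^ → 4 ^ 10 = 14
STORE_FAST m → m=14
LOAD_FAST a → push 1
LOAD_CONST → push 6
BINARY_OP // → 1 // 6 = 0
LOAD_FAST m → push 14
BINARY_OP + → 0 + 14 = 14
STORE_FAST m → m=14
LOAD_CONST → push 0
STORE_FAST i → i=0
LOAD_FAST i → push 0
LOAD_CONST → push 5
COMPARE_OP bool(<) → 0 vs 5 = True
POP_JUMP_IF_FALSE → pop True; no jump
LOAD_FAST_LOAD_FAST m,i → push 14,0
BINARY_OP + → 14 + 0 = 14
STORE_FAST m → m=14
LOAD_FAST i → push 0
LOAD_CONST → push 1
BINARY_OP + → 0 + 1 = 1
STORE_FAST i → i=1
LOAD_FAST i → push 1
LOAD_CONST → push 5
COMPARE_OP bool(<) → 1 vs 5 = True
POP_JUMP_IF_FALSE → pop True; no jump
LOAD_FAST_LOAD_FAST m,i → push 14,1
BINARY_OP + → 14 + 1 = 15
STORE_FAST m → m=15
LOAD_FAST i → push 1
LOAD_CONST → push 1
BINARY_OP + → 1 + 1 = 2
STORE_FAST i → i=2
LOAD_FAST i → push 2
LOAD_CONST → push 5
COMPARE_OP bool(<) → 2 vs 5 = True
POP_JUMP_IF_FALSE → pop True; no jump
LOAD_FAST_LOAD_FAST m,i → push 15,2
BINARY_OP + → 15 + 2 = 17
STORE_FAST m → m=17
LOAD_FAST i → push 2
LOAD_CONST → push 1
BINARY_OP + → 2 + 1 = 3
STORE_FAST i → i=3
LOAD_FAST i → push 3
LOAD_CONST → push 5
COMPARE_OP bool(<) → 3 vs 5 = True
POP_JUMP_IF_FALSE → pop True; no jump
LOAD_FAST_LOAD_FAST m,i → push 17,3
BINARY_OP + → 17 + 3 = 20
STORE_FAST m → m=20
LOAD_FAST i → push 3
LOAD_CONST → push 1
BINARY_OP + → 3 + 1 = 4
STORE_FAST i → i=4
LOAD_FAST i → push 4
LOAD_CONST → push 5
COMPARE_OP bool(<) → 4 vs 5 = True
POP_JUMP_IF_FALSE → pop True; no jump
LOAD_FAST_LOAD_FAST m,i → push 20,4
BINARY_OP + → 20 + 4 = 24
STORE_FAST m → m=24
LOAD_FAST i → push 4
LOAD_CONST → push 1
BINARY_OP + → 4 + 1 = 5
STORE_FAST i → i=5
LOAD_FAST i → push 5
LOAD_CONST → push 5
COMPARE_OP bool(<) → 5 vs 5 = False
POP_JUMP_IF_FALSE → pop False; jump
LOAD_FAST m → push 24
RETURN_VALUE → return 24.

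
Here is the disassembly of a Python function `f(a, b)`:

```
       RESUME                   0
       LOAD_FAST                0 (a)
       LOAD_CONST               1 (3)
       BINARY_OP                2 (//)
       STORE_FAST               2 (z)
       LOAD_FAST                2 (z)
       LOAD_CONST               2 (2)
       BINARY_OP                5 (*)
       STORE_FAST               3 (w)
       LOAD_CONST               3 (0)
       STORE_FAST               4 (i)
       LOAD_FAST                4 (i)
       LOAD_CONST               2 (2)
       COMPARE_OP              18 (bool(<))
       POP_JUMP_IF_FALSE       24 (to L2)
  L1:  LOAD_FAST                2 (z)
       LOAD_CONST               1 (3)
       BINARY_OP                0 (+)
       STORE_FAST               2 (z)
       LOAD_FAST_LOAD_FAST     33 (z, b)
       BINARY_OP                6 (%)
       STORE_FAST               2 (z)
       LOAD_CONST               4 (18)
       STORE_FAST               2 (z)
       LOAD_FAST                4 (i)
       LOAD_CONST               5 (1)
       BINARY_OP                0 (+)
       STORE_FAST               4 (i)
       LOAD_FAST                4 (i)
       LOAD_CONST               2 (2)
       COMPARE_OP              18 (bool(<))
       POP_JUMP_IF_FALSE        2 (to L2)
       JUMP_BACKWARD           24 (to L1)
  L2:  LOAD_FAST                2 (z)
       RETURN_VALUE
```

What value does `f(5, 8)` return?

LOAD_FAST a → push 5. Stack: [5]
LOAD_CONST → push 3. Stack: [5, 3]
BINARY_OP // → 5 // 3 = 1. Stack: [1]
STORE_FAST z → z=1. Stack: []
LOAD_FAST z → push 1. Stack: [1]
LOAD_CONST → push 2. Stack: [1, 2]
BINARY_OP * → 1 * 2 = 2. Stack: [2]
STORE_FAST w → w=2. Stack: []
LOAD_CONST → push 0. Stack: [0]
STORE_FAST i → i=0. Stack: []
LOAD_FAST i → push 0. Stack: [0]
LOAD_CONST → push 2. Stack: [0, 2]
COMPARE_OP bool(<) → 0 vs 2 = True. Stack: [True]
POP_JUMP_IF_FALSE → pop True; no jump. Stack: []
LOAD_FAST z → push 1. Stack: [1]
LOAD_CONST → push 3. Stack: [1, 3]
BINARY_OP + → 1 + 3 = 4. Stack: [4]
STORE_FAST z → z=4. Stack: []
LOAD_FAST_LOAD_FAST z,b → push 4,8. Stack: [4, 8]
BINARY_OP % → 4 % 8 = 4. Stack: [4]
STORE_FAST z → z=4. Stack: []
LOAD_CONST → push 18. Stack: [18]
STORE_FAST z → z=18. Stack: []
LOAD_FAST i → push 0. Stack: [0]
LOAD_CONST → push 1. Stack: [0, 1]
BINARY_OP + → 0 + 1 = 1. Stack: [1]
STORE_FAST i → i=1. Stack: []
LOAD_FAST i → push 1. Stack: [1]
LOAD_CONST → push 2. Stack: [1, 2]
COMPARE_OP bool(<) → 1 vs 2 = True. Stack: [True]
POP_JUMP_IF_FALSE → pop True; no jump. Stack: []
LOAD_FAST z → push 18. Stack: [18]
LOAD_CONST → push 3. Stack: [18, 3]
BINARY_OP + → 18 + 3 = 21. Stack: [21]
STORE_FAST z → z=21. Stack: []
LOAD_FAST_LOAD_FAST z,b → push 21,8. Stack: [21, 8]
BINARY_OP % → 21 % 8 = 5. Stack: [5]
STORE_FAST z → z=5. Stack: []
LOAD_CONST → push 18. Stack: [18]
STORE_FAST z → z=18. Stack: []
LOAD_FAST i → push 1. Stack: [1]
LOAD_CONST → push 1. Stack: [1, 1]
BINARY_OP + → 1 + 1 = 2. Stack: [2]
STORE_FAST i → i=2. Stack: []
LOAD_FAST i → push 2. Stack: [2]
LOAD_CONST → push 2. Stack: [2, 2]
COMPARE_OP bool(<) → 2 vs 2 = False. Stack: [False]
POP_JUMP_IF_FALSE → pop False; jump. Stack: []
LOAD_FAST z → push 18. Stack: [18]
RETURN_VALUE → return 18.

18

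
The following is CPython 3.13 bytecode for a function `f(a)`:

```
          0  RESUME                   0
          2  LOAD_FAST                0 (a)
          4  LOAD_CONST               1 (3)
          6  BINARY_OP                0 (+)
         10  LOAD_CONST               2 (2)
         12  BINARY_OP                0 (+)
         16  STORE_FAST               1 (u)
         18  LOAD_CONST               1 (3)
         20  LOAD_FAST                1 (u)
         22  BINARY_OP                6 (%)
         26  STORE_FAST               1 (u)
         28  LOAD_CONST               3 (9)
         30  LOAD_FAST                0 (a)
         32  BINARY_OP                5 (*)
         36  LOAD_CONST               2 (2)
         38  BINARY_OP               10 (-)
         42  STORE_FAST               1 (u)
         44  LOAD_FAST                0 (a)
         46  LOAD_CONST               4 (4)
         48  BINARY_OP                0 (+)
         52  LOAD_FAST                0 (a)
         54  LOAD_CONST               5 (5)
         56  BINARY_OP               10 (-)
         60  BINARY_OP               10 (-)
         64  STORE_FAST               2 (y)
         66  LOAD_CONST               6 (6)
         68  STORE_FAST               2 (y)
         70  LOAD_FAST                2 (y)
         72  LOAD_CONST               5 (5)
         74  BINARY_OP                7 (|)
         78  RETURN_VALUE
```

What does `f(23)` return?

LOAD_FAST a → push 23. Stack: [23]
LOAD_CONST → push 3. Stack: [23, 3]
BINARY_OP + → 23 + 3 = 26. Stack: [26]
LOAD_CONST → push 2. Stack: [26, 2]
BINARY_OP + → 26 + 2 = 28. Stack: [28]
STORE_FAST u → u=28. Stack: []
LOAD_CONST → push 3. Stack: [3]
LOAD_FAST u → push 28. Stack: [3, 28]
BINARY_OP % → 3 % 28 = 3. Stack: [3]
STORE_FAST u → u=3. Stack: []
LOAD_CONST → push 9. Stack: [9]
LOAD_FAST a → push 23. Stack: [9, 23]
BINARY_OP * → 9 * 23 = 207. Stack: [207]
LOAD_CONST → push 2. Stack: [207, 2]
BINARY_OP - → 207 - 2 = 205. Stack: [205]
STORE_FAST u → u=205. Stack: []
LOAD_FAST a → push 23. Stack: [23]
LOAD_CONST → push 4. Stack: [23, 4]
BINARY_OP + → 23 + 4 = 27. Stack: [27]
LOAD_FAST a → push 23. Stack: [27, 23]
LOAD_CONST → push 5. Stack: [27, 23, 5]
BINARY_OP - → 23 - 5 = 18. Stack: [27, 18]
BINARY_OP - → 27 - 18 = 9. Stack: [9]
STORE_FAST y → y=9. Stack: []
LOAD_CONST → push 6. Stack: [6]
STORE_FAST y → y=6. Stack: []
LOAD_FAST y → push 6. Stack: [6]
LOAD_CONST → push 5. Stack: [6, 5]
BINARY_OP | → 6 | 5 = 7. Stack: [7]
RETURN_VALUE → return 7.

7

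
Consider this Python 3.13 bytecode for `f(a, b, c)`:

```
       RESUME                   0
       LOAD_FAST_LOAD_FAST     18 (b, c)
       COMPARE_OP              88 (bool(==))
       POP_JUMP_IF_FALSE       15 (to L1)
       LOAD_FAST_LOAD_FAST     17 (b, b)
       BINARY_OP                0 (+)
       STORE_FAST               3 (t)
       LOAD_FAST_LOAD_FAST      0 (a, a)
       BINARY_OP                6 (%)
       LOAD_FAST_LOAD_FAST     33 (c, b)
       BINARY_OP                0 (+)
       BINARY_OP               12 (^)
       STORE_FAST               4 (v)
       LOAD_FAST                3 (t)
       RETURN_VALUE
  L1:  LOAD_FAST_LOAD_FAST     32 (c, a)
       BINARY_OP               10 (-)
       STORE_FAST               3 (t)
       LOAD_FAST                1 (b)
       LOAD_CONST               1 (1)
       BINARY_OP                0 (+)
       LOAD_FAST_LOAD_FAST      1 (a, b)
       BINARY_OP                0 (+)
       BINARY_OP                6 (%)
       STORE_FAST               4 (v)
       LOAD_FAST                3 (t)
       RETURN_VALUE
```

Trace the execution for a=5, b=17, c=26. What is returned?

LOAD_FAST_LOAD_FAST b,c → push 17,26. Stack: [17, 26]
COMPARE_OP bool(==) → 17 vs 26 = False. Stack: [False]
POP_JUMP_IF_FALSE → pop False; jump. Stack: []
LOAD_FAST_LOAD_FAST c,a → push 26,5. Stack: [26, 5]
BINARY_OP - → 26 - 5 = 21. Stack: [21]
STORE_FAST t → t=21. Stack: []
LOAD_FAST b → push 17. Stack: [17]
LOAD_CONST → push 1. Stack: [17, 1]
BINARY_OP + → 17 + 1 = 18. Stack: [18]
LOAD_FAST_LOAD_FAST a,b → push 5,17. Stack: [18, 5, 17]
BINARY_OP + → 5 + 17 = 22. Stack: [18, 22]
BINARY_OP % → 18 % 22 = 18. Stack: [18]
STORE_FAST v → v=18. Stack: []
LOAD_FAST t → push 21. Stack: [21]
RETURN_VALUE → return 21.

21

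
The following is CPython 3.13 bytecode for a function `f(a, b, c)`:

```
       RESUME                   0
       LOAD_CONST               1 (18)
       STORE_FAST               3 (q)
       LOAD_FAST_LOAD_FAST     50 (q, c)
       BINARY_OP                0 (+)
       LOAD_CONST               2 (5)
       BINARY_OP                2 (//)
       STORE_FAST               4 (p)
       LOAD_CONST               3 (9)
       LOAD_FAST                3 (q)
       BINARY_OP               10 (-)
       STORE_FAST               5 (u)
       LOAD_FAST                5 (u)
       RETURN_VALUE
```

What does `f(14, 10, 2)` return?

-9

LOAD_CONST → push 18. Stack: [18]
STORE_FAST q → q=18. Stack: []
LOAD_FAST_LOAD_FAST q,c → push 18,2. Stack: [18, 2]
BINARY_OP + → 18 + 2 = 20. Stack: [20]
LOAD_CONST → push 5. Stack: [20, 5]
BINARY_OP // → 20 // 5 = 4. Stack: [4]
STORE_FAST p → p=4. Stack: []
LOAD_CONST → push 9. Stack: [9]
LOAD_FAST q → push 18. Stack: [9, 18]
BINARY_OP - → 9 - 18 = -9. Stack: [-9]
STORE_FAST u → u=-9. Stack: []
LOAD_FAST u → push -9. Stack: [-9]
RETURN_VALUE → return -9.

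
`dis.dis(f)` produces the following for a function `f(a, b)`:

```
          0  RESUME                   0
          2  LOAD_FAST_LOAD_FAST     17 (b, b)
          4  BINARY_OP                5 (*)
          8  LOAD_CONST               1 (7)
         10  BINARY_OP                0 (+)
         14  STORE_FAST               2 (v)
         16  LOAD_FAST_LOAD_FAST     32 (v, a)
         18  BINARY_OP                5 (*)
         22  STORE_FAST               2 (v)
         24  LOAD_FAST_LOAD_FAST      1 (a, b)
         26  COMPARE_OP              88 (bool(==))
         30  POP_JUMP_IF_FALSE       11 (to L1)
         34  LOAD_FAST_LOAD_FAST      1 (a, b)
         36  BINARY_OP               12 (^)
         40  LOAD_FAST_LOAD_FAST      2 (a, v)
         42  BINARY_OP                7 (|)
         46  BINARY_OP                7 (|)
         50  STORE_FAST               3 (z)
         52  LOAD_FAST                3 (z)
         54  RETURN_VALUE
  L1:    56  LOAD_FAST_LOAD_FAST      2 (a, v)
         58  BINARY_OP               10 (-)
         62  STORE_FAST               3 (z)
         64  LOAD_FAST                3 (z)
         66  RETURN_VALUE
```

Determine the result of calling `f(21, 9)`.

LOAD_FAST_LOAD_FAST b,b → push 9,9. Stack: [9, 9]
BINARY_OP * → 9 * 9 = 81. Stack: [81]
LOAD_CONST → push 7. Stack: [81, 7]
BINARY_OP + → 81 + 7 = 88. Stack: [88]
STORE_FAST v → v=88. Stack: []
LOAD_FAST_LOAD_FAST v,a → push 88,21. Stack: [88, 21]
BINARY_OP * → 88 * 21 = 1848. Stack: [1848]
STORE_FAST v → v=1848. Stack: []
LOAD_FAST_LOAD_FAST a,b → push 21,9. Stack: [21, 9]
COMPARE_OP bool(==) → 21 vs 9 = False. Stack: [False]
POP_JUMP_IF_FALSE → pop False; jump. Stack: []
LOAD_FAST_LOAD_FAST a,v → push 21,1848. Stack: [21, 1848]
BINARY_OP - → 21 - 1848 = -1827. Stack: [-1827]
STORE_FAST z → z=-1827. Stack: []
LOAD_FAST z → push -1827. Stack: [-1827]
RETURN_VALUE → return -1827.

-1827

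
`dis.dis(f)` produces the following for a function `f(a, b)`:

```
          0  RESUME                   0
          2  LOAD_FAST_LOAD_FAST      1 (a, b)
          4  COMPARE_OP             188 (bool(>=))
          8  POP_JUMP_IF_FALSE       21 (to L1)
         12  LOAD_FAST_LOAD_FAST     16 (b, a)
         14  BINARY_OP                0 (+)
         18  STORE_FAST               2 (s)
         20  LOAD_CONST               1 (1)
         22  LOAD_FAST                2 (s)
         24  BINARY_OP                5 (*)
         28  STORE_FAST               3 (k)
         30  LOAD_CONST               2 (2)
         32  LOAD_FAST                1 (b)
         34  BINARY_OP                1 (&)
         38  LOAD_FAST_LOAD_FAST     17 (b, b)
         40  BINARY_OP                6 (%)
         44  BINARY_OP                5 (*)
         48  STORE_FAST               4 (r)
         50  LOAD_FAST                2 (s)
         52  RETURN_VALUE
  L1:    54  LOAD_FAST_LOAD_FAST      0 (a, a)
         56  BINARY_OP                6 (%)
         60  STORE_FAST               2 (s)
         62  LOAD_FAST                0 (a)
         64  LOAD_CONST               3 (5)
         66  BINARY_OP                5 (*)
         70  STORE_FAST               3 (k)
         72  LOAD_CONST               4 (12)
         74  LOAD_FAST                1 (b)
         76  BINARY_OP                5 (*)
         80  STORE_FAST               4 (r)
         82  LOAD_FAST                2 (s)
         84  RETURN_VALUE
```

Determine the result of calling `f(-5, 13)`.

0

LOAD_FAST_LOAD_FAST a,b → push -5,13. Stack: [-5, 13]
COMPARE_OP bool(>=) → -5 vs 13 = False. Stack: [False]
POP_JUMP_IF_FALSE → pop False; jump. Stack: []
LOAD_FAST_LOAD_FAST a,a → push -5,-5. Stack: [-5, -5]
BINARY_OP % → -5 % -5 = 0. Stack: [0]
STORE_FAST s → s=0. Stack: []
LOAD_FAST a → push -5. Stack: [-5]
LOAD_CONST → push 5. Stack: [-5, 5]
BINARY_OP * → -5 * 5 = -25. Stack: [-25]
STORE_FAST k → k=-25. Stack: []
LOAD_CONST → push 12. Stack: [12]
LOAD_FAST b → push 13. Stack: [12, 13]
BINARY_OP * → 12 * 13 = 156. Stack: [156]
STORE_FAST r → r=156. Stack: []
LOAD_FAST s → push 0. Stack: [0]
RETURN_VALUE → return 0.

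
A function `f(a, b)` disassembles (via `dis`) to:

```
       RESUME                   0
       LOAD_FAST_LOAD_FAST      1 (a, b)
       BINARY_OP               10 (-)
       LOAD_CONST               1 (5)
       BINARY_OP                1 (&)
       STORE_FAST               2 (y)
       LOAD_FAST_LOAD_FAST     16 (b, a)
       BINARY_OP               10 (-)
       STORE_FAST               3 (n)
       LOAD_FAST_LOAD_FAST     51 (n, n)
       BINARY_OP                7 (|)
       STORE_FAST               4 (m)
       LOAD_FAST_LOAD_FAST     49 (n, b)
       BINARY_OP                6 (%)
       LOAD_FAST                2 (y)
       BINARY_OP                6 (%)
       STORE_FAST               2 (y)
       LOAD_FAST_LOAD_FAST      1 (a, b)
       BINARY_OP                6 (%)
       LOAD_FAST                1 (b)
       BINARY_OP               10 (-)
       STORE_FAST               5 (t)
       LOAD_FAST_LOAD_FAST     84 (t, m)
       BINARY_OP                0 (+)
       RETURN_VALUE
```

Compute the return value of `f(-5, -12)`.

0

LOAD_FAST_LOAD_FAST a,b → push -5,-12. Stack: [-5, -12]
BINARY_OP - → -5 - -12 = 7. Stack: [7]
LOAD_CONST → push 5. Stack: [7, 5]
BINARY_OP & → 7 & 5 = 5. Stack: [5]
STORE_FAST y → y=5. Stack: []
LOAD_FAST_LOAD_FAST b,a → push -12,-5. Stack: [-12, -5]
BINARY_OP - → -12 - -5 = -7. Stack: [-7]
STORE_FAST n → n=-7. Stack: []
LOAD_FAST_LOAD_FAST n,n → push -7,-7. Stack: [-7, -7]
BINARY_OP | → -7 | -7 = -7. Stack: [-7]
STORE_FAST m → m=-7. Stack: []
LOAD_FAST_LOAD_FAST n,b → push -7,-12. Stack: [-7, -12]
BINARY_OP % → -7 % -12 = -7. Stack: [-7]
LOAD_FAST y → push 5. Stack: [-7, 5]
BINARY_OP % → -7 % 5 = 3. Stack: [3]
STORE_FAST y → y=3. Stack: []
LOAD_FAST_LOAD_FAST a,b → push -5,-12. Stack: [-5, -12]
BINARY_OP % → -5 % -12 = -5. Stack: [-5]
LOAD_FAST b → push -12. Stack: [-5, -12]
BINARY_OP - → -5 - -12 = 7. Stack: [7]
STORE_FAST t → t=7. Stack: []
LOAD_FAST_LOAD_FAST t,m → push 7,-7. Stack: [7, -7]
BINARY_OP + → 7 + -7 = 0. Stack: [0]
RETURN_VALUE → return 0.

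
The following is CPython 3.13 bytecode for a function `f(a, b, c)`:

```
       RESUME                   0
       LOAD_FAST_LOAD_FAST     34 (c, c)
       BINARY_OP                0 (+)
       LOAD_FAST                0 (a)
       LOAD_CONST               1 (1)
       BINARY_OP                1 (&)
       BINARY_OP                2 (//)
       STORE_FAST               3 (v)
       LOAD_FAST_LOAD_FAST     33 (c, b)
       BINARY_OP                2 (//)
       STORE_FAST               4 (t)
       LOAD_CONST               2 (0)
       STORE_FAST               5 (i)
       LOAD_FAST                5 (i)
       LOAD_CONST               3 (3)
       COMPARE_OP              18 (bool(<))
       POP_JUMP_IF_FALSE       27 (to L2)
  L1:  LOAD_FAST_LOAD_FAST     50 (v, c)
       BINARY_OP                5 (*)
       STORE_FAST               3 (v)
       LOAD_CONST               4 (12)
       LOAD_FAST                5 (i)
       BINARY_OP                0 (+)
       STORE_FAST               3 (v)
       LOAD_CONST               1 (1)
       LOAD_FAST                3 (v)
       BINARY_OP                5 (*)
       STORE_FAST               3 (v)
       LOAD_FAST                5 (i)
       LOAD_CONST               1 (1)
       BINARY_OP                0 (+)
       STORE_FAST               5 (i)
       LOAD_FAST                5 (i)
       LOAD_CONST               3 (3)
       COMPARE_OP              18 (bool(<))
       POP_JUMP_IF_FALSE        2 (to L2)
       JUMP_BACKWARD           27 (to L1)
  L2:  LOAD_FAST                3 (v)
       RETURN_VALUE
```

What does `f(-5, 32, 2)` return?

14

LOAD_FAST_LOAD_FAST c,c → push 2,2
BINARY_OP + → 2 + 2 = 4
LOAD_FAST a → push -5
LOAD_CONST → push 1
BINARY_OP & → -5 & 1 = 1
BINARY_OP // → 4 // 1 = 4
STORE_FAST v → v=4
LOAD_FAST_LOAD_FAST c,b → push 2,32
BINARY_OP // → 2 // 32 = 0
STORE_FAST t → t=0
LOAD_CONST → push 0
STORE_FAST i → i=0
LOAD_FAST i → push 0
LOAD_CONST → push 3
COMPARE_OP bool(<) → 0 vs 3 = True
POP_JUMP_IF_FALSE → pop True; no jump
LOAD_FAST_LOAD_FAST v,c → push 4,2
BINARY_OP * → 4 * 2 = 8
STORE_FAST v → v=8
LOAD_CONST → push 12
LOAD_FAST i → push 0
BINARY_OP + → 12 + 0 = 12
STORE_FAST v → v=12
LOAD_CONST → push 1
LOAD_FAST v → push 12
BINARY_OP * → 1 * 12 = 12
STORE_FAST v → v=12
LOAD_FAST i → push 0
LOAD_CONST → push 1
BINARY_OP + → 0 + 1 = 1
STORE_FAST i → i=1
LOAD_FAST i → push 1
LOAD_CONST → push 3
COMPARE_OP bool(<) → 1 vs 3 = True
POP_JUMP_IF_FALSE → pop True; no jump
LOAD_FAST_LOAD_FAST v,c → push 12,2
BINARY_OP * → 12 * 2 = 24
STORE_FAST v → v=24
LOAD_CONST → push 12
LOAD_FAST i → push 1
BINARY_OP + → 12 + 1 = 13
STORE_FAST v → v=13
LOAD_CONST → push 1
LOAD_FAST v → push 13
BINARY_OP * → 1 * 13 = 13
STORE_FAST v → v=13
LOAD_FAST i → push 1
LOAD_CONST → push 1
BINARY_OP + → 1 + 1 = 2
STORE_FAST i → i=2
LOAD_FAST i → push 2
LOAD_CONST → push 3
COMPARE_OP bool(<) → 2 vs 3 = True
POP_JUMP_IF_FALSE → pop True; no jump
LOAD_FAST_LOAD_FAST v,c → push 13,2
BINARY_OP * → 13 * 2 = 26
STORE_FAST v → v=26
LOAD_CONST → push 12
LOAD_FAST i → push 2
BINARY_OP + → 12 + 2 = 14
STORE_FAST v → v=14
LOAD_CONST → push 1
LOAD_FAST v → push 14
BINARY_OP * → 1 * 14 = 14
STORE_FAST v → v=14
LOAD_FAST i → push 2
LOAD_CONST → push 1
BINARY_OP + → 2 + 1 = 3
STORE_FAST i → i=3
LOAD_FAST i → push 3
LOAD_CONST → push 3
COMPARE_OP bool(<) → 3 vs 3 = False
POP_JUMP_IF_FALSE → pop False; jump
LOAD_FAST v → push 14
RETURN_VALUE → return 14.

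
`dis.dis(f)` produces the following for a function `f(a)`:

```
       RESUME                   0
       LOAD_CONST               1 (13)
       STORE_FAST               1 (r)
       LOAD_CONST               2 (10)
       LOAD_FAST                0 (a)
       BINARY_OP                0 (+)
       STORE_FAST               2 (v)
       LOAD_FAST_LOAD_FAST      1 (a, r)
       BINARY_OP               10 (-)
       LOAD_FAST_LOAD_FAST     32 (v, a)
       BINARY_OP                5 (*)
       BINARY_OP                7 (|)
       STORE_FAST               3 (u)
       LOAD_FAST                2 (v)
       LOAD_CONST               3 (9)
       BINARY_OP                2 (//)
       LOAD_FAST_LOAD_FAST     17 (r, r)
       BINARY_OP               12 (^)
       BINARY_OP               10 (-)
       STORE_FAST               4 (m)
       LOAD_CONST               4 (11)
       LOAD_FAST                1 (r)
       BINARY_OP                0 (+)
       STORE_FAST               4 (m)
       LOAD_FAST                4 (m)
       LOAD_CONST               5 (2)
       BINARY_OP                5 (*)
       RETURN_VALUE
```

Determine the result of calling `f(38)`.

48

LOAD_CONST → push 13. Stack: [13]
STORE_FAST r → r=13. Stack: []
LOAD_CONST → push 10. Stack: [10]
LOAD_FAST a → push 38. Stack: [10, 38]
BINARY_OP + → 10 + 38 = 48. Stack: [48]
STORE_FAST v → v=48. Stack: []
LOAD_FAST_LOAD_FAST a,r → push 38,13. Stack: [38, 13]
BINARY_OP - → 38 - 13 = 25. Stack: [25]
LOAD_FAST_LOAD_FAST v,a → push 48,38. Stack: [25, 48, 38]
BINARY_OP * → 48 * 38 = 1824. Stack: [25, 1824]
BINARY_OP | → 25 | 1824 = 1849. Stack: [1849]
STORE_FAST u → u=1849. Stack: []
LOAD_FAST v → push 48. Stack: [48]
LOAD_CONST → push 9. Stack: [48, 9]
BINARY_OP // → 48 // 9 = 5. Stack: [5]
LOAD_FAST_LOAD_FAST r,r → push 13,13. Stack: [5, 13, 13]
BINARY_OP ^ → 13 ^ 13 = 0. Stack: [5, 0]
BINARY_OP - → 5 - 0 = 5. Stack: [5]
STORE_FAST m → m=5. Stack: []
LOAD_CONST → push 11. Stack: [11]
LOAD_FAST r → push 13. Stack: [11, 13]
BINARY_OP + → 11 + 13 = 24. Stack: [24]
STORE_FAST m → m=24. Stack: []
LOAD_FAST m → push 24. Stack: [24]
LOAD_CONST → push 2. Stack: [24, 2]
BINARY_OP * → 24 * 2 = 48. Stack: [48]
RETURN_VALUE → return 48.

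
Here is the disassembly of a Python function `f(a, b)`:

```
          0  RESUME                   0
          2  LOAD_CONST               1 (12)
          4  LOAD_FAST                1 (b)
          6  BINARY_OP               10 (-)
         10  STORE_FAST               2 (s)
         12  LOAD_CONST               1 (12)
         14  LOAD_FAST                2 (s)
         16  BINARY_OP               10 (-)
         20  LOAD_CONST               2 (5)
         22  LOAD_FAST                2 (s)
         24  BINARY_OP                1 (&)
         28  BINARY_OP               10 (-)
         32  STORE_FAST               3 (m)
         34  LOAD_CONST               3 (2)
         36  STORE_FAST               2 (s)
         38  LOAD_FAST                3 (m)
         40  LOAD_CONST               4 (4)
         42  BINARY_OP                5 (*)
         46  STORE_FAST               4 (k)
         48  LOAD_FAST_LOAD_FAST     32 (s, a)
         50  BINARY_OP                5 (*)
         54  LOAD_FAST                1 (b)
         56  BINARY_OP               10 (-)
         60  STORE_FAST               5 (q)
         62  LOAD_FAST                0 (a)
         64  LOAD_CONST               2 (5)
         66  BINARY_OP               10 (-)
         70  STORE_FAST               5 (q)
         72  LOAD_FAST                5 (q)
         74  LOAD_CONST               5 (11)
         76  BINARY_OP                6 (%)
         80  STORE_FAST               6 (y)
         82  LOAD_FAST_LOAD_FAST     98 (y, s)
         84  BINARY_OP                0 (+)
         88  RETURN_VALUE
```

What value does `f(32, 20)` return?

7

LOAD_CONST → push 12. Stack: [12]
LOAD_FAST b → push 20. Stack: [12, 20]
BINARY_OP - → 12 - 20 = -8. Stack: [-8]
STORE_FAST s → s=-8. Stack: []
LOAD_CONST → push 12. Stack: [12]
LOAD_FAST s → push -8. Stack: [12, -8]
BINARY_OP - → 12 - -8 = 20. Stack: [20]
LOAD_CONST → push 5. Stack: [20, 5]
LOAD_FAST s → push -8. Stack: [20, 5, -8]
BINARY_OP & → 5 & -8 = 0. Stack: [20, 0]
BINARY_OP - → 20 - 0 = 20. Stack: [20]
STORE_FAST m → m=20. Stack: []
LOAD_CONST → push 2. Stack: [2]
STORE_FAST s → s=2. Stack: []
LOAD_FAST m → push 20. Stack: [20]
LOAD_CONST → push 4. Stack: [20, 4]
BINARY_OP * → 20 * 4 = 80. Stack: [80]
STORE_FAST k → k=80. Stack: []
LOAD_FAST_LOAD_FAST s,a → push 2,32. Stack: [2, 32]
BINARY_OP * → 2 * 32 = 64. Stack: [64]
LOAD_FAST b → push 20. Stack: [64, 20]
BINARY_OP - → 64 - 20 = 44. Stack: [44]
STORE_FAST q → q=44. Stack: []
LOAD_FAST a → push 32. Stack: [32]
LOAD_CONST → push 5. Stack: [32, 5]
BINARY_OP - → 32 - 5 = 27. Stack: [27]
STORE_FAST q → q=27. Stack: []
LOAD_FAST q → push 27. Stack: [27]
LOAD_CONST → push 11. Stack: [27, 11]
BINARY_OP % → 27 % 11 = 5. Stack: [5]
STORE_FAST y → y=5. Stack: []
LOAD_FAST_LOAD_FAST y,s → push 5,2. Stack: [5, 2]
BINARY_OP + → 5 + 2 = 7. Stack: [7]
RETURN_VALUE → return 7.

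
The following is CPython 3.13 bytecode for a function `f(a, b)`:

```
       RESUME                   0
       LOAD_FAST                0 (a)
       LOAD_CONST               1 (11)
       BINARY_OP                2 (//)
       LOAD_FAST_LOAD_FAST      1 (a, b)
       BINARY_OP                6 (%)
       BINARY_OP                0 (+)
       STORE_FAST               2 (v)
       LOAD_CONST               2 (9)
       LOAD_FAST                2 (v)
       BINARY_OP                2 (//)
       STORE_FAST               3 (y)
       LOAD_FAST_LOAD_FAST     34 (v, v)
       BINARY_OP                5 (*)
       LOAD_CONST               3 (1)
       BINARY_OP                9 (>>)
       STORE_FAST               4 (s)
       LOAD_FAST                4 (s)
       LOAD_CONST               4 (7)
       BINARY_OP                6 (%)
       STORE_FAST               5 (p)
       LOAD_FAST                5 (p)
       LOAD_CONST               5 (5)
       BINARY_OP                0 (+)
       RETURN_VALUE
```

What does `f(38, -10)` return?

5

LOAD_FAST a → push 38. Stack: [38]
LOAD_CONST → push 11. Stack: [38, 11]
BINARY_OP // → 38 // 11 = 3. Stack: [3]
LOAD_FAST_LOAD_FAST a,b → push 38,-10. Stack: [3, 38, -10]
BINARY_OP % → 38 % -10 = -2. Stack: [3, -2]
BINARY_OP + → 3 + -2 = 1. Stack: [1]
STORE_FAST v → v=1. Stack: []
LOAD_CONST → push 9. Stack: [9]
LOAD_FAST v → push 1. Stack: [9, 1]
BINARY_OP // → 9 // 1 = 9. Stack: [9]
STORE_FAST y → y=9. Stack: []
LOAD_FAST_LOAD_FAST v,v → push 1,1. Stack: [1, 1]
BINARY_OP * → 1 * 1 = 1. Stack: [1]
LOAD_CONST → push 1. Stack: [1, 1]
BINARY_OP >> → 1 >> 1 = 0. Stack: [0]
STORE_FAST s → s=0. Stack: []
LOAD_FAST s → push 0. Stack: [0]
LOAD_CONST → push 7. Stack: [0, 7]
BINARY_OP % → 0 % 7 = 0. Stack: [0]
STORE_FAST p → p=0. Stack: []
LOAD_FAST p → push 0. Stack: [0]
LOAD_CONST → push 5. Stack: [0, 5]
BINARY_OP + → 0 + 5 = 5. Stack: [5]
RETURN_VALUE → return 5.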